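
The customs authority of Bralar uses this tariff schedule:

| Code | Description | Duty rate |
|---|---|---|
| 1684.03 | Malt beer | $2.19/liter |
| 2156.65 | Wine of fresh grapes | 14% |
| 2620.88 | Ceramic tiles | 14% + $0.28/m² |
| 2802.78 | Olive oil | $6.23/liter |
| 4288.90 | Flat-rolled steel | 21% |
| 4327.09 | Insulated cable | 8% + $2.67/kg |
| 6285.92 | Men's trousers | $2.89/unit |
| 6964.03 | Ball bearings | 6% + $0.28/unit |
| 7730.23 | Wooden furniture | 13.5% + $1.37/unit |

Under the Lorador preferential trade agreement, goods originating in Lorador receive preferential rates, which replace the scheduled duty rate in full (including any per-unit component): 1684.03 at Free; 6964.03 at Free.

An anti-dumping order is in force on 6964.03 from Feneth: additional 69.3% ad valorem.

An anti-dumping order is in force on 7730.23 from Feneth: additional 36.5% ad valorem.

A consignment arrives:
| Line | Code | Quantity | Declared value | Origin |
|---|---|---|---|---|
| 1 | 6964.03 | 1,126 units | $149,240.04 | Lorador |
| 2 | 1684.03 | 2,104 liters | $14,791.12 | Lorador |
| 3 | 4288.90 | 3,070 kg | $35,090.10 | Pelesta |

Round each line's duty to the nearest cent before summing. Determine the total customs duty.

$7,368.92

Line 1 (6964.03, Lorador, 1,126 units, $149,240.04):
Base rate for 6964.03 is 6% + $0.28/unit.
Origin Lorador qualifies under the Bralar–Lorador agreement and 6964.03 is covered: preferential rate Free applies instead.
The additional-duty order on 6964.03 targets Feneth, not Lorador; it does not apply.
Duty = $149,240.04 × 0% = $0.00.
Line 2 (1684.03, Lorador, 2,104 liters, $14,791.12):
Base rate for 1684.03 is $2.19/liter.
Origin Lorador qualifies under the Bralar–Lorador agreement and 1684.03 is covered: preferential rate Free applies instead.
Duty = $14,791.12 × 0% = $0.00.
Line 3 (4288.90, Pelesta, 3,070 kg, $35,090.10):
Base rate for 4288.90 is 21%.
Duty = $35,090.10 × 21% = $7,368.92.
Total = $0.00 + $0.00 + $7,368.92 = $7,368.92.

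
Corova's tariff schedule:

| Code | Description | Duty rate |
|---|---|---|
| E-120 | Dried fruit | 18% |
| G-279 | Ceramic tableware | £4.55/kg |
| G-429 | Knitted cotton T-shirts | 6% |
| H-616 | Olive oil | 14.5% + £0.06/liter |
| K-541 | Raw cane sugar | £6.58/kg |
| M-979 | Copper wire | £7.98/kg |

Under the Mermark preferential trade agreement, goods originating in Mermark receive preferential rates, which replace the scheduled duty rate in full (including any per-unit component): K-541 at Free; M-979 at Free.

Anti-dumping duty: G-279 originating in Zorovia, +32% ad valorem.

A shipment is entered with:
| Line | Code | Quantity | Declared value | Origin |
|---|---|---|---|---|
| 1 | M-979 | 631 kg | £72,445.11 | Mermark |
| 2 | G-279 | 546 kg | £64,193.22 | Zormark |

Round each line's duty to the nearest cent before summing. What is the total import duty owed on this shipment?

Line 1 (M-979, Mermark, 631 kg, £72,445.11):
Base rate for M-979 is £7.98/kg.
Origin Mermark qualifies under the Corova–Mermark agreement and M-979 is covered: preferential rate Free applies instead.
Duty = £72,445.11 × 0% = £0.00.
Line 2 (G-279, Zormark, 546 kg, £64,193.22):
Base rate for G-279 is £4.55/kg.
The additional-duty order on G-279 targets Zorovia, not Zormark; it does not apply.
Duty = 546 × £4.55 = £2,484.30.
Total = £0.00 + £2,484.30 = £2,484.30.

£2,484.30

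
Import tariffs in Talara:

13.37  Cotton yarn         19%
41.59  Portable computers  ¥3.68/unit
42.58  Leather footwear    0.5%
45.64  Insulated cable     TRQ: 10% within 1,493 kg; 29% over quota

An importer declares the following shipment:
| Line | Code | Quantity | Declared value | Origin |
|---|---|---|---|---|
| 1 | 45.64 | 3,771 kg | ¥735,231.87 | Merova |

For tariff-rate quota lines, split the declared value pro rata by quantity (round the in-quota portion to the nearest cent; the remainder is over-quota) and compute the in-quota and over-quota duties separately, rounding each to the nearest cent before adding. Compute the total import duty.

Line 1 (45.64, Merova, 3,771 kg, ¥735,231.87):
Code 45.64 is under a tariff-rate quota (threshold 1,493 kg). In-quota: 1,493 kg at 10%; over-quota: 2,278 kg at 29%.
Pro-rata value split: in-quota = ¥735,231.87 × 1,493/3,771 = ¥291,090.21; over-quota = ¥735,231.87 − ¥291,090.21 = ¥444,141.66.
In-quota duty = ¥291,090.21 × 10% = ¥29,109.02. Over-quota duty = ¥444,141.66 × 29% = ¥128,801.08.
Line duty = ¥29,109.02 + ¥128,801.08 = ¥157,910.10.

¥157,910.10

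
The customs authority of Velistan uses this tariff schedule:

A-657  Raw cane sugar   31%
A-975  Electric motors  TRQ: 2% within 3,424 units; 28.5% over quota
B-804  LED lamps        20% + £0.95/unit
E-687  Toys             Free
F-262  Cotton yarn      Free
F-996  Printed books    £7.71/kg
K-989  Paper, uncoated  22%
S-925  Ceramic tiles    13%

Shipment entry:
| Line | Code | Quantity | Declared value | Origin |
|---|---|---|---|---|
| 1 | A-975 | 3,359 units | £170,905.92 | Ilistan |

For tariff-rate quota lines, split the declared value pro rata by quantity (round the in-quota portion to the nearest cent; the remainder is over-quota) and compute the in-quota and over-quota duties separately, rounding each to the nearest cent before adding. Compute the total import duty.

£3,418.12

Line 1 (A-975, Ilistan, 3,359 units, £170,905.92):
Code A-975 is under a tariff-rate quota (threshold 3,424 units). Quantity 3,359 units is within the quota, so the in-quota rate 2% applies to the full value.
Duty = £170,905.92 × 2% = £3,418.12.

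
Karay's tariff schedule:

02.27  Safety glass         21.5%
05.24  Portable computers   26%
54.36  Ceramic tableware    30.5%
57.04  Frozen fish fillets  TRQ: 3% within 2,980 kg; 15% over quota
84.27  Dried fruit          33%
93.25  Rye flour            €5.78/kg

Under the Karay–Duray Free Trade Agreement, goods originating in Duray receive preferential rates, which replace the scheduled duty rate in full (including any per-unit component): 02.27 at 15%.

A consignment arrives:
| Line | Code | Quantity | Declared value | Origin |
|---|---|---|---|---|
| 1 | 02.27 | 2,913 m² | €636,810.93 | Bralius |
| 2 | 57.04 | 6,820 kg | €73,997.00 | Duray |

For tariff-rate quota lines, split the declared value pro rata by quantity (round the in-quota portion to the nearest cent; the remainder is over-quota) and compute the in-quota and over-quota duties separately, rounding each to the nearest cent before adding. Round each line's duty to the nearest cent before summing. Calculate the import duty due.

€144,133.94

Line 1 (02.27, Bralius, 2,913 m², €636,810.93):
Base rate for 02.27 is 21.5%.
02.27 has an FTA preferential rate, but origin Bralius is not Duray; base rate stands.
Duty = €636,810.93 × 21.5% = €136,914.35.
Line 2 (57.04, Duray, 6,820 kg, €73,997.00):
Code 57.04 is under a tariff-rate quota (threshold 2,980 kg). In-quota: 2,980 kg at 3%; over-quota: 3,840 kg at 15%.
Pro-rata value split: in-quota = €73,997.00 × 2,980/6,820 = €32,333.00; over-quota = €73,997.00 − €32,333.00 = €41,664.00.
In-quota duty = €32,333.00 × 3% = €969.99. Over-quota duty = €41,664.00 × 15% = €6,249.60.
Line duty = €969.99 + €6,249.60 = €7,219.59.
Total = €136,914.35 + €7,219.59 = €144,133.94.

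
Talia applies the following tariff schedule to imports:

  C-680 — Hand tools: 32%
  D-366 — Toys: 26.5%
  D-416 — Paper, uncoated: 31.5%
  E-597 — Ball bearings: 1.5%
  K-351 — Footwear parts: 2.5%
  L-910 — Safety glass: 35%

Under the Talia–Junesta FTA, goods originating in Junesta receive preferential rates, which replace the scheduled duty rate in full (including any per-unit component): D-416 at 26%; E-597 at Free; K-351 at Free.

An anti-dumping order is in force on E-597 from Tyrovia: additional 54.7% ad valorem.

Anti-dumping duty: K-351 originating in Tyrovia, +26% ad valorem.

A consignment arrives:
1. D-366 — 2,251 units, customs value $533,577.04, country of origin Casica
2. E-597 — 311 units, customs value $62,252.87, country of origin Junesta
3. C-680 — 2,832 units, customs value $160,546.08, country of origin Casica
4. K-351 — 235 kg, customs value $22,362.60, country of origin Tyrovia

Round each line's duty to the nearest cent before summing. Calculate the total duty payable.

Line 1 (D-366, Casica, 2,251 units, $533,577.04):
Base rate for D-366 is 26.5%.
Duty = $533,577.04 × 26.5% = $141,397.92.
Line 2 (E-597, Junesta, 311 units, $62,252.87):
Base rate for E-597 is 1.5%.
Origin Junesta qualifies under the Talia–Junesta agreement and E-597 is covered: preferential rate Free applies instead.
The additional-duty order on E-597 targets Tyrovia, not Junesta; it does not apply.
Duty = $62,252.87 × 0% = $0.00.
Line 3 (C-680, Casica, 2,832 units, $160,546.08):
Base rate for C-680 is 32%.
Duty = $160,546.08 × 32% = $51,374.75.
Line 4 (K-351, Tyrovia, 235 kg, $22,362.60):
Base rate for K-351 is 2.5%.
K-351 has an FTA preferential rate, but origin Tyrovia is not Junesta; base rate stands.
Additional duty on K-351 from Tyrovia: +26%. Applied ad valorem rate: 2.5% + 26% = 28.5%.
Duty = $22,362.60 × 28.5% = $6,373.34.
Total = $141,397.92 + $0.00 + $51,374.75 + $6,373.34 = $199,146.01.

$199,146.01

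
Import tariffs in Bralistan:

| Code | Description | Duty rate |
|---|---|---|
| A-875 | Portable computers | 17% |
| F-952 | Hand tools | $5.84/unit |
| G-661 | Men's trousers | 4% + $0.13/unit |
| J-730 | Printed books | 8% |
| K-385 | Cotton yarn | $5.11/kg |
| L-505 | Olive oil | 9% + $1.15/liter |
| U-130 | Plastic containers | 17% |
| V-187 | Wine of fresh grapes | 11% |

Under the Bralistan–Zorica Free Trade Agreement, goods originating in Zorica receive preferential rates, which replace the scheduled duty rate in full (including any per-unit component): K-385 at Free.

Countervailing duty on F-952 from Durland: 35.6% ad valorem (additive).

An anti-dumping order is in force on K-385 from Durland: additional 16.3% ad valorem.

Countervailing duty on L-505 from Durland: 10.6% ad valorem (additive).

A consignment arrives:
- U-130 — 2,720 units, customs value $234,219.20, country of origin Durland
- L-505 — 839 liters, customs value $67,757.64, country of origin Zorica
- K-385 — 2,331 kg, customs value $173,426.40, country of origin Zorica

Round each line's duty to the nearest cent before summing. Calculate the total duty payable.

$46,880.30

Line 1 (U-130, Durland, 2,720 units, $234,219.20):
Base rate for U-130 is 17%.
Duty = $234,219.20 × 17% = $39,817.26.
Line 2 (L-505, Zorica, 839 liters, $67,757.64):
Base rate for L-505 is 9% + $1.15/liter.
Origin Zorica is the FTA partner but L-505 is not on the preference list; base rate stands.
The additional-duty order on L-505 targets Durland, not Zorica; it does not apply.
Duty = $67,757.64 × 9% + 839 × $1.15 = $7,063.04.
Line 3 (K-385, Zorica, 2,331 kg, $173,426.40):
Base rate for K-385 is $5.11/kg.
Origin Zorica qualifies under the Bralistan–Zorica agreement and K-385 is covered: preferential rate Free applies instead.
The additional-duty order on K-385 targets Durland, not Zorica; it does not apply.
Duty = $173,426.40 × 0% = $0.00.
Total = $39,817.26 + $7,063.04 + $0.00 = $46,880.30.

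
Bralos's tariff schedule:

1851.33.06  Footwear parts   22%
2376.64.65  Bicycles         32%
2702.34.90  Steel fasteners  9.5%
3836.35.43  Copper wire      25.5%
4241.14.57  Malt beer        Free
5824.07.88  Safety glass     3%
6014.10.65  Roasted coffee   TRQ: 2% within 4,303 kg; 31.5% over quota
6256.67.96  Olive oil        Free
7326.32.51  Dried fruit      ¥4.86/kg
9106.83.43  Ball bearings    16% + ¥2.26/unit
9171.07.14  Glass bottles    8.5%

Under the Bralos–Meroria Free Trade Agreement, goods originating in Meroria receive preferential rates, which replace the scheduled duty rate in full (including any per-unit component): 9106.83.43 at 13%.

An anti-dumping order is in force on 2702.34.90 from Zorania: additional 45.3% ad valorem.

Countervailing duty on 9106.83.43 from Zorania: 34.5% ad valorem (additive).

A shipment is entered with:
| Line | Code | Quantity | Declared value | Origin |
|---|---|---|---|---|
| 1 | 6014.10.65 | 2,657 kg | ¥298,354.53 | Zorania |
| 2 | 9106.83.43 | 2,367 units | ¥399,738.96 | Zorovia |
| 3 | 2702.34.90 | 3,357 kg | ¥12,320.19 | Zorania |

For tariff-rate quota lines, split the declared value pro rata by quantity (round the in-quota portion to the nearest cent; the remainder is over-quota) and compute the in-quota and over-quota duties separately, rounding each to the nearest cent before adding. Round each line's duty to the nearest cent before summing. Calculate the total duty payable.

¥82,026.20

Line 1 (6014.10.65, Zorania, 2,657 kg, ¥298,354.53):
Code 6014.10.65 is under a tariff-rate quota (threshold 4,303 kg). Quantity 2,657 kg is within the quota, so the in-quota rate 2% applies to the full value.
Duty = ¥298,354.53 × 2% = ¥5,967.09.
Line 2 (9106.83.43, Zorovia, 2,367 units, ¥399,738.96):
Base rate for 9106.83.43 is 16% + ¥2.26/unit.
9106.83.43 has an FTA preferential rate, but origin Zorovia is not Meroria; base rate stands.
The additional-duty order on 9106.83.43 targets Zorania, not Zorovia; it does not apply.
Duty = ¥399,738.96 × 16% + 2,367 × ¥2.26 = ¥69,307.65.
Line 3 (2702.34.90, Zorania, 3,357 kg, ¥12,320.19):
Base rate for 2702.34.90 is 9.5%.
Additional duty on 2702.34.90 from Zorania: +45.3%. Applied ad valorem rate: 9.5% + 45.3% = 54.8%.
Duty = ¥12,320.19 × 54.8% = ¥6,751.46.
Total = ¥5,967.09 + ¥69,307.65 + ¥6,751.46 = ¥82,026.20.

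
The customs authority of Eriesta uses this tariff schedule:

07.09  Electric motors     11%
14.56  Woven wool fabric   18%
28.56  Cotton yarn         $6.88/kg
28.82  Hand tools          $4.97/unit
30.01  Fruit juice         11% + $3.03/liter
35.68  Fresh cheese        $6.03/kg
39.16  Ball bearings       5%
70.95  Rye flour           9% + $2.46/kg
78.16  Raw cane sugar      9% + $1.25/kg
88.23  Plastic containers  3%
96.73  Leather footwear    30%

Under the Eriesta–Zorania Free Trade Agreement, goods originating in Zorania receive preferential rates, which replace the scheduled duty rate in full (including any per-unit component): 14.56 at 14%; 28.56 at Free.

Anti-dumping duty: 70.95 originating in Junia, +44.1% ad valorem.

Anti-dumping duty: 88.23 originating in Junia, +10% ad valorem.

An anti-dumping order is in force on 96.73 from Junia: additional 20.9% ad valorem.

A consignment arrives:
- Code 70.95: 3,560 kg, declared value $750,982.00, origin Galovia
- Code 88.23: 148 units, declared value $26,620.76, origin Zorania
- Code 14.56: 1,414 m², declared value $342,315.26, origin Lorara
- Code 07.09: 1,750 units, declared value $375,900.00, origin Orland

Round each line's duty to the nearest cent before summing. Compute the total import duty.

Line 1 (70.95, Galovia, 3,560 kg, $750,982.00):
Base rate for 70.95 is 9% + $2.46/kg.
The additional-duty order on 70.95 targets Junia, not Galovia; it does not apply.
Duty = $750,982.00 × 9% + 3,560 × $2.46 = $76,345.98.
Line 2 (88.23, Zorania, 148 units, $26,620.76):
Base rate for 88.23 is 3%.
Origin Zorania is the FTA partner but 88.23 is not on the preference list; base rate stands.
The additional-duty order on 88.23 targets Junia, not Zorania; it does not apply.
Duty = $26,620.76 × 3% = $798.62.
Line 3 (14.56, Lorara, 1,414 m², $342,315.26):
Base rate for 14.56 is 18%.
14.56 has an FTA preferential rate, but origin Lorara is not Zorania; base rate stands.
Duty = $342,315.26 × 18% = $61,616.75.
Line 4 (07.09, Orland, 1,750 units, $375,900.00):
Base rate for 07.09 is 11%.
Duty = $375,900.00 × 11% = $41,349.00.
Total = $76,345.98 + $798.62 + $61,616.75 + $41,349.00 = $180,110.35.

$180,110.35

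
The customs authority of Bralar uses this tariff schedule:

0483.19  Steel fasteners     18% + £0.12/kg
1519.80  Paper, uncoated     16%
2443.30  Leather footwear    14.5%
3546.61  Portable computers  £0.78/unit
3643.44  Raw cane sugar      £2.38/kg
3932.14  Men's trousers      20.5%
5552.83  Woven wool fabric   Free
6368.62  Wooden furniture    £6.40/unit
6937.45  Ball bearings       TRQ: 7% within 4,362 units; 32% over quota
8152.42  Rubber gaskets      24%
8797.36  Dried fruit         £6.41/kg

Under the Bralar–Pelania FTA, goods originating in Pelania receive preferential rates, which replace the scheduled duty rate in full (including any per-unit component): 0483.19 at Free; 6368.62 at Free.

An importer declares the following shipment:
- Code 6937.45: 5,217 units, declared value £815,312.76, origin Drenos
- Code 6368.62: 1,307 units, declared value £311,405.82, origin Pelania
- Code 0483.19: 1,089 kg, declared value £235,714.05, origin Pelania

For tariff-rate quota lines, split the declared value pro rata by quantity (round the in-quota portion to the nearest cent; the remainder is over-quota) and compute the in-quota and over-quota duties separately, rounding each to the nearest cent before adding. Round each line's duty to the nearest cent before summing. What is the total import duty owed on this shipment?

£90,476.75

Line 1 (6937.45, Drenos, 5,217 units, £815,312.76):
Code 6937.45 is under a tariff-rate quota (threshold 4,362 units). In-quota: 4,362 units at 7%; over-quota: 855 units at 32%.
Pro-rata value split: in-quota = £815,312.76 × 4,362/5,217 = £681,693.36; over-quota = £815,312.76 − £681,693.36 = £133,619.40.
In-quota duty = £681,693.36 × 7% = £47,718.54. Over-quota duty = £133,619.40 × 32% = £42,758.21.
Line duty = £47,718.54 + £42,758.21 = £90,476.75.
Line 2 (6368.62, Pelania, 1,307 units, £311,405.82):
Base rate for 6368.62 is £6.40/unit.
Origin Pelania qualifies under the Bralar–Pelania agreement and 6368.62 is covered: preferential rate Free applies instead.
Duty = £311,405.82 × 0% = £0.00.
Line 3 (0483.19, Pelania, 1,089 kg, £235,714.05):
Base rate for 0483.19 is 18% + £0.12/kg.
Origin Pelania qualifies under the Bralar–Pelania agreement and 0483.19 is covered: preferential rate Free applies instead.
Duty = £235,714.05 × 0% = £0.00.
Total = £90,476.75 + £0.00 + £0.00 = £90,476.75.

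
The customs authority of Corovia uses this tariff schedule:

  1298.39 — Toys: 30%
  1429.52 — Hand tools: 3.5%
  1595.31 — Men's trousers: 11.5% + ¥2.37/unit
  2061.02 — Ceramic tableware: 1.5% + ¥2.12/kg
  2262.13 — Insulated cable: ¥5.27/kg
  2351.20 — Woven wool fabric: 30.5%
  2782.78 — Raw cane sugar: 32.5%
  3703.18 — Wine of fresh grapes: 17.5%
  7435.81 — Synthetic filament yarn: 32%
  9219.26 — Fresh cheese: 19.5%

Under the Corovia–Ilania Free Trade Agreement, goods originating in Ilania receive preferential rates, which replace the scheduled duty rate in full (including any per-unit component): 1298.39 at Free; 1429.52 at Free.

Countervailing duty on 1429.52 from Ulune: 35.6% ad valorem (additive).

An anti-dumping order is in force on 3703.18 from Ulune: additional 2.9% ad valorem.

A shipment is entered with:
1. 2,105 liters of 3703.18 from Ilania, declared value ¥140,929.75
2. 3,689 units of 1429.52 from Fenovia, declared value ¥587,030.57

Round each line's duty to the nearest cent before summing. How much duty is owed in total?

¥45,208.78

Line 1 (3703.18, Ilania, 2,105 liters, ¥140,929.75):
Base rate for 3703.18 is 17.5%.
Origin Ilania is the FTA partner but 3703.18 is not on the preference list; base rate stands.
The additional-duty order on 3703.18 targets Ulune, not Ilania; it does not apply.
Duty = ¥140,929.75 × 17.5% = ¥24,662.71.
Line 2 (1429.52, Fenovia, 3,689 units, ¥587,030.57):
Base rate for 1429.52 is 3.5%.
1429.52 has an FTA preferential rate, but origin Fenovia is not Ilania; base rate stands.
The additional-duty order on 1429.52 targets Ulune, not Fenovia; it does not apply.
Duty = ¥587,030.57 × 3.5% = ¥20,546.07.
Total = ¥24,662.71 + ¥20,546.07 = ¥45,208.78.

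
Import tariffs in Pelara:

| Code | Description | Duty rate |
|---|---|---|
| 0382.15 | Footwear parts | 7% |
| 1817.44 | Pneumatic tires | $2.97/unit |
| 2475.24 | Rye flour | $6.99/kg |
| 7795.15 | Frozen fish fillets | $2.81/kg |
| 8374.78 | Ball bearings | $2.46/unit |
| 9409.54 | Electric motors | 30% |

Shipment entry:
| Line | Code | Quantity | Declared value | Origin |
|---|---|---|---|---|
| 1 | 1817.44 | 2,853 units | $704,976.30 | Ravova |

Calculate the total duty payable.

Line 1 (1817.44, Ravova, 2,853 units, $704,976.30):
Base rate for 1817.44 is $2.97/unit.
Duty = 2,853 × $2.97 = $8,473.41.

$8,473.41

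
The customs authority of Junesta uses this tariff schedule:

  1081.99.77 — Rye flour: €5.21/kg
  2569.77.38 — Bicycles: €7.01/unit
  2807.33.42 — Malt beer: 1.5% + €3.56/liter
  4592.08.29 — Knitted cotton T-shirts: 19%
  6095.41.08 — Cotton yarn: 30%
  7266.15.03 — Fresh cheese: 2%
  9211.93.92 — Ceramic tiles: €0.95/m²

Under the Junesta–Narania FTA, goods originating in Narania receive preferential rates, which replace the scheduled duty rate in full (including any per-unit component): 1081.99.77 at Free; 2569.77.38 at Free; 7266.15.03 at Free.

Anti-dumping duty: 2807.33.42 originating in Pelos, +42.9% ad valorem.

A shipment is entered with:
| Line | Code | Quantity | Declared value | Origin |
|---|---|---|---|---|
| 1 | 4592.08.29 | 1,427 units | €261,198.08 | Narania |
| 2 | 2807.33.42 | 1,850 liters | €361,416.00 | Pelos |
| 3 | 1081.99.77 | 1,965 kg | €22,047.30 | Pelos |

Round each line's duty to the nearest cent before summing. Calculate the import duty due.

€226,919.99

Line 1 (4592.08.29, Narania, 1,427 units, €261,198.08):
Base rate for 4592.08.29 is 19%.
Origin Narania is the FTA partner but 4592.08.29 is not on the preference list; base rate stands.
Duty = €261,198.08 × 19% = €49,627.64.
Line 2 (2807.33.42, Pelos, 1,850 liters, €361,416.00):
Base rate for 2807.33.42 is 1.5% + €3.56/liter.
Additional duty on 2807.33.42 from Pelos: +42.9%. Applied ad valorem rate: 1.5% + 42.9% = 44.4%.
Duty = €361,416.00 × 44.4% + 1,850 × €3.56 = €167,054.70.
Line 3 (1081.99.77, Pelos, 1,965 kg, €22,047.30):
Base rate for 1081.99.77 is €5.21/kg.
1081.99.77 has an FTA preferential rate, but origin Pelos is not Narania; base rate stands.
Duty = 1,965 × €5.21 = €10,237.65.
Total = €49,627.64 + €167,054.70 + €10,237.65 = €226,919.99.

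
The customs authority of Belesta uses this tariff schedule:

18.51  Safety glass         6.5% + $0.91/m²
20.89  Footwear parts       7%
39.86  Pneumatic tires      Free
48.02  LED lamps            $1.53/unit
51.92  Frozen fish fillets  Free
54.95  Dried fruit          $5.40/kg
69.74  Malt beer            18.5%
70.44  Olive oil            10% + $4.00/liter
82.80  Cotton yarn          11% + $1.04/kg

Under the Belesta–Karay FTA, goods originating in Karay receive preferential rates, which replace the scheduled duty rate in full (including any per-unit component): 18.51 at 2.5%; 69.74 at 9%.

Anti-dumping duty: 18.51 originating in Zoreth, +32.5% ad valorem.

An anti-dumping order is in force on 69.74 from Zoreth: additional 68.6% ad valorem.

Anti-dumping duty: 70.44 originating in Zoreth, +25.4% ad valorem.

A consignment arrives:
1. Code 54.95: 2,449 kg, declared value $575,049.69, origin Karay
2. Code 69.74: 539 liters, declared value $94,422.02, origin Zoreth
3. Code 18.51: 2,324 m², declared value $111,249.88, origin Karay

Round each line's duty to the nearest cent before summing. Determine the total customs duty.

$98,247.43

Line 1 (54.95, Karay, 2,449 kg, $575,049.69):
Base rate for 54.95 is $5.40/kg.
Origin Karay is the FTA partner but 54.95 is not on the preference list; base rate stands.
Duty = 2,449 × $5.40 = $13,224.60.
Line 2 (69.74, Zoreth, 539 liters, $94,422.02):
Base rate for 69.74 is 18.5%.
69.74 has an FTA preferential rate, but origin Zoreth is not Karay; base rate stands.
Additional duty on 69.74 from Zoreth: +68.6%. Applied ad valorem rate: 18.5% + 68.6% = 87.1%.
Duty = $94,422.02 × 87.1% = $82,241.58.
Line 3 (18.51, Karay, 2,324 m², $111,249.88):
Base rate for 18.51 is 6.5% + $0.91/m².
Origin Karay qualifies under the Belesta–Karay agreement and 18.51 is covered: preferential rate 2.5% applies instead.
The additional-duty order on 18.51 targets Zoreth, not Karay; it does not apply.
Duty = $111,249.88 × 2.5% = $2,781.25.
Total = $13,224.60 + $82,241.58 + $2,781.25 = $98,247.43.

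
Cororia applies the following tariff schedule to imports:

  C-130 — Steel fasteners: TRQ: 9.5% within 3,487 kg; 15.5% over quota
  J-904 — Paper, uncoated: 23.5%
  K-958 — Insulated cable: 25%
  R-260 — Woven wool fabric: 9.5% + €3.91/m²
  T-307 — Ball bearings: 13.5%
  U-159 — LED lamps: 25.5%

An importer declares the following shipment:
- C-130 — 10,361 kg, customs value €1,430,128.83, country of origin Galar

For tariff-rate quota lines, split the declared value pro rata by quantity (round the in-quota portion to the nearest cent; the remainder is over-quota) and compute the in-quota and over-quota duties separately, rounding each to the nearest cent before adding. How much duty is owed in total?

Line 1 (C-130, Galar, 10,361 kg, €1,430,128.83):
Code C-130 is under a tariff-rate quota (threshold 3,487 kg). In-quota: 3,487 kg at 9.5%; over-quota: 6,874 kg at 15.5%.
Pro-rata value split: in-quota = €1,430,128.83 × 3,487/10,361 = €481,310.61; over-quota = €1,430,128.83 − €481,310.61 = €948,818.22.
In-quota duty = €481,310.61 × 9.5% = €45,724.51. Over-quota duty = €948,818.22 × 15.5% = €147,066.82.
Line duty = €45,724.51 + €147,066.82 = €192,791.33.

€192,791.33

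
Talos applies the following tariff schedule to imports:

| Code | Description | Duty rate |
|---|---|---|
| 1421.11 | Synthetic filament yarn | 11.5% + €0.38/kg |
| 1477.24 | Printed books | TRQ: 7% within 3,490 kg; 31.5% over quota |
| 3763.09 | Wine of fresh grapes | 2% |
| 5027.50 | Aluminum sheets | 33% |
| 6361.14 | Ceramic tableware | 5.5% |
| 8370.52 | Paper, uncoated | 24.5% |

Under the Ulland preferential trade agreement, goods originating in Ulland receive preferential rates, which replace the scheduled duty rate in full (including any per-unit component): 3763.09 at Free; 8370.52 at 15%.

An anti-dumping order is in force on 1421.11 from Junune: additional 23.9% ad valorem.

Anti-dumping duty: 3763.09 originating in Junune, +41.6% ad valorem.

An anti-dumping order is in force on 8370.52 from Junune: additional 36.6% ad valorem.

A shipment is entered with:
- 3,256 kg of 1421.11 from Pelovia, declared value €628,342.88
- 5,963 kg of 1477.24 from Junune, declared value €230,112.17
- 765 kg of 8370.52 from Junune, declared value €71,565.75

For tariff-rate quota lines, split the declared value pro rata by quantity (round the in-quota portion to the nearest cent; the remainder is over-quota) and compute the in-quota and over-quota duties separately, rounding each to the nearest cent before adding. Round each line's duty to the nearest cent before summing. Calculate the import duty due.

Line 1 (1421.11, Pelovia, 3,256 kg, €628,342.88):
Base rate for 1421.11 is 11.5% + €0.38/kg.
The additional-duty order on 1421.11 targets Junune, not Pelovia; it does not apply.
Duty = €628,342.88 × 11.5% + 3,256 × €0.38 = €73,496.71.
Line 2 (1477.24, Junune, 5,963 kg, €230,112.17):
Code 1477.24 is under a tariff-rate quota (threshold 3,490 kg). In-quota: 3,490 kg at 7%; over-quota: 2,473 kg at 31.5%.
Pro-rata value split: in-quota = €230,112.17 × 3,490/5,963 = €134,679.10; over-quota = €230,112.17 − €134,679.10 = €95,433.07.
In-quota duty = €134,679.10 × 7% = €9,427.54. Over-quota duty = €95,433.07 × 31.5% = €30,061.42.
Line duty = €9,427.54 + €30,061.42 = €39,488.96.
Line 3 (8370.52, Junune, 765 kg, €71,565.75):
Base rate for 8370.52 is 24.5%.
8370.52 has an FTA preferential rate, but origin Junune is not Ulland; base rate stands.
Additional duty on 8370.52 from Junune: +36.6%. Applied ad valorem rate: 24.5% + 36.6% = 61.1%.
Duty = €71,565.75 × 61.1% = €43,726.67.
Total = €73,496.71 + €39,488.96 + €43,726.67 = €156,712.34.

€156,712.34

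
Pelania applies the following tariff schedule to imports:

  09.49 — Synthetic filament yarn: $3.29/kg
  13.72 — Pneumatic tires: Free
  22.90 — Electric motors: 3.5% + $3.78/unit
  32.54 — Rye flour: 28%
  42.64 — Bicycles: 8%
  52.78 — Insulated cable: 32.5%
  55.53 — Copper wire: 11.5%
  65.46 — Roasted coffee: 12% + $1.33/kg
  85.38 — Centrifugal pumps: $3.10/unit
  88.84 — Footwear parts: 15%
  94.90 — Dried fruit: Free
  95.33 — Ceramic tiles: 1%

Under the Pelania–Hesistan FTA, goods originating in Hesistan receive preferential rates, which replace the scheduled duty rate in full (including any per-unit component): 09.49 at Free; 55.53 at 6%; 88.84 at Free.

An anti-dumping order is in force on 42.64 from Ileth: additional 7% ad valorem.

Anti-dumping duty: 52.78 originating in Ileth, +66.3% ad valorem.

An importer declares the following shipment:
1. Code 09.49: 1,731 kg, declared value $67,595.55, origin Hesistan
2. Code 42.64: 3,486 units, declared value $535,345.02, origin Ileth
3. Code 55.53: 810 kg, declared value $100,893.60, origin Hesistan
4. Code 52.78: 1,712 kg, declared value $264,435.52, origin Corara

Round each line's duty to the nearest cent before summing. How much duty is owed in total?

$172,296.91

Line 1 (09.49, Hesistan, 1,731 kg, $67,595.55):
Base rate for 09.49 is $3.29/kg.
Origin Hesistan qualifies under the Pelania–Hesistan agreement and 09.49 is covered: preferential rate Free applies instead.
Duty = $67,595.55 × 0% = $0.00.
Line 2 (42.64, Ileth, 3,486 units, $535,345.02):
Base rate for 42.64 is 8%.
Additional duty on 42.64 from Ileth: +7%. Applied ad valorem rate: 8% + 7% = 15%.
Duty = $535,345.02 × 15% = $80,301.75.
Line 3 (55.53, Hesistan, 810 kg, $100,893.60):
Base rate for 55.53 is 11.5%.
Origin Hesistan qualifies under the Pelania–Hesistan agreement and 55.53 is covered: preferential rate 6% applies instead.
Duty = $100,893.60 × 6% = $6,053.62.
Line 4 (52.78, Corara, 1,712 kg, $264,435.52):
Base rate for 52.78 is 32.5%.
The additional-duty order on 52.78 targets Ileth, not Corara; it does not apply.
Duty = $264,435.52 × 32.5% = $85,941.54.
Total = $0.00 + $80,301.75 + $6,053.62 + $85,941.54 = $172,296.91.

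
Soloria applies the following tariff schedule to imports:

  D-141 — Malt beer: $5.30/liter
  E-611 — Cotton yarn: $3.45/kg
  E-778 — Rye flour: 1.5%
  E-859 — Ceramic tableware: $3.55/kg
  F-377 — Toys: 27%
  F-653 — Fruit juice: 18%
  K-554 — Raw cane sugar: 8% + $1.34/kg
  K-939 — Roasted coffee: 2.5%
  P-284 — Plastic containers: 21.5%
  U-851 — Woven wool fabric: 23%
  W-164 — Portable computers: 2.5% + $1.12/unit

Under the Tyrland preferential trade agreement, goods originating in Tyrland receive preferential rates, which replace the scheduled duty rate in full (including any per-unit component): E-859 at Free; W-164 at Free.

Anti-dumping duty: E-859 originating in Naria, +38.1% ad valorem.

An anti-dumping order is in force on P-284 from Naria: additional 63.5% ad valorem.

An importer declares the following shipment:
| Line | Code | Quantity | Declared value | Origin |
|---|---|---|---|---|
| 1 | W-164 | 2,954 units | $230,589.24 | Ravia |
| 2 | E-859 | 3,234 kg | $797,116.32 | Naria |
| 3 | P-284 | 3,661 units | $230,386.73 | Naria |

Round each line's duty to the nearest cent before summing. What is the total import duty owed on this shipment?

Line 1 (W-164, Ravia, 2,954 units, $230,589.24):
Base rate for W-164 is 2.5% + $1.12/unit.
W-164 has an FTA preferential rate, but origin Ravia is not Tyrland; base rate stands.
Duty = $230,589.24 × 2.5% + 2,954 × $1.12 = $9,073.21.
Line 2 (E-859, Naria, 3,234 kg, $797,116.32):
Base rate for E-859 is $3.55/kg.
E-859 has an FTA preferential rate, but origin Naria is not Tyrland; base rate stands.
Additional duty on E-859 from Naria: +38.1% ad valorem. Applied ad valorem rate = 38.1%.
Duty = $797,116.32 × 38.1% + 3,234 × $3.55 = $315,182.02.
Line 3 (P-284, Naria, 3,661 units, $230,386.73):
Base rate for P-284 is 21.5%.
Additional duty on P-284 from Naria: +63.5%. Applied ad valorem rate: 21.5% + 63.5% = 85%.
Duty = $230,386.73 × 85% = $195,828.72.
Total = $9,073.21 + $315,182.02 + $195,828.72 = $520,083.95.

$520,083.95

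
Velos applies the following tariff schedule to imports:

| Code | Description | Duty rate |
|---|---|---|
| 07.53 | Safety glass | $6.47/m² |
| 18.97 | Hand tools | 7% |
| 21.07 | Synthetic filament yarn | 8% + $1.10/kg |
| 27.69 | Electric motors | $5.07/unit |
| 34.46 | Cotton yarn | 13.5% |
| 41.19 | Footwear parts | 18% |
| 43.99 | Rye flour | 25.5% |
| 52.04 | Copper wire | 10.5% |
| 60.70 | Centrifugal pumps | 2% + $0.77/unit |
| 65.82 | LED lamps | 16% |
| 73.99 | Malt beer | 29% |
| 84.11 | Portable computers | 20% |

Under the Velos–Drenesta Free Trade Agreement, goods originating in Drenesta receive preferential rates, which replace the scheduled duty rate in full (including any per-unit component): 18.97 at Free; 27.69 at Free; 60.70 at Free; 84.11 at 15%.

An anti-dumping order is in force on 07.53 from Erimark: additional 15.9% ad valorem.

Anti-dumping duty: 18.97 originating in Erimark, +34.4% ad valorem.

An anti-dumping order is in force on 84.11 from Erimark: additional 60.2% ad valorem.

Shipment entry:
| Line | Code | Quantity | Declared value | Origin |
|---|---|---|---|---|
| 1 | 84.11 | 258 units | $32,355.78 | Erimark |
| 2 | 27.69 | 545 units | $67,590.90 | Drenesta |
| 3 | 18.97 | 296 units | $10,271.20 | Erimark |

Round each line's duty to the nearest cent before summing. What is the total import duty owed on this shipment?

$30,201.62

Line 1 (84.11, Erimark, 258 units, $32,355.78):
Base rate for 84.11 is 20%.
84.11 has an FTA preferential rate, but origin Erimark is not Drenesta; base rate stands.
Additional duty on 84.11 from Erimark: +60.2%. Applied ad valorem rate: 20% + 60.2% = 80.2%.
Duty = $32,355.78 × 80.2% = $25,949.34.
Line 2 (27.69, Drenesta, 545 units, $67,590.90):
Base rate for 27.69 is $5.07/unit.
Origin Drenesta qualifies under the Velos–Drenesta agreement and 27.69 is covered: preferential rate Free applies instead.
Duty = $67,590.90 × 0% = $0.00.
Line 3 (18.97, Erimark, 296 units, $10,271.20):
Base rate for 18.97 is 7%.
18.97 has an FTA preferential rate, but origin Erimark is not Drenesta; base rate stands.
Additional duty on 18.97 from Erimark: +34.4%. Applied ad valorem rate: 7% + 34.4% = 41.4%.
Duty = $10,271.20 × 41.4% = $4,252.28.
Total = $25,949.34 + $0.00 + $4,252.28 = $30,201.62.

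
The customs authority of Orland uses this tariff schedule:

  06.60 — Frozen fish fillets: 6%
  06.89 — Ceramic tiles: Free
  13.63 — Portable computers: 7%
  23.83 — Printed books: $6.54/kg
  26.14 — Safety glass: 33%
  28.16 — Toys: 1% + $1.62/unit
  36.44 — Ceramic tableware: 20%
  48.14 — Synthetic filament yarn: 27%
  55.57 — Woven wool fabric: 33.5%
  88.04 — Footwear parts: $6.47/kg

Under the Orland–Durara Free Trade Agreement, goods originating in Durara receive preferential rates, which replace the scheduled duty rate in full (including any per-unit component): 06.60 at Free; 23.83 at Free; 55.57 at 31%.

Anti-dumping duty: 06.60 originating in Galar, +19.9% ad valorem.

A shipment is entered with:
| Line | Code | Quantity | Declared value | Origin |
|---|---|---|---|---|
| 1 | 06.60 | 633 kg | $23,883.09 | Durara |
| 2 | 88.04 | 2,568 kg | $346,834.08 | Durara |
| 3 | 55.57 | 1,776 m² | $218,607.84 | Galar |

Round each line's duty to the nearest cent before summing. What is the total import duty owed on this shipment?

$89,848.59

Line 1 (06.60, Durara, 633 kg, $23,883.09):
Base rate for 06.60 is 6%.
Origin Durara qualifies under the Orland–Durara agreement and 06.60 is covered: preferential rate Free applies instead.
The additional-duty order on 06.60 targets Galar, not Durara; it does not apply.
Duty = $23,883.09 × 0% = $0.00.
Line 2 (88.04, Durara, 2,568 kg, $346,834.08):
Base rate for 88.04 is $6.47/kg.
Origin Durara is the FTA partner but 88.04 is not on the preference list; base rate stands.
Duty = 2,568 × $6.47 = $16,614.96.
Line 3 (55.57, Galar, 1,776 m², $218,607.84):
Base rate for 55.57 is 33.5%.
55.57 has an FTA preferential rate, but origin Galar is not Durara; base rate stands.
Duty = $218,607.84 × 33.5% = $73,233.63.
Total = $0.00 + $16,614.96 + $73,233.63 = $89,848.59.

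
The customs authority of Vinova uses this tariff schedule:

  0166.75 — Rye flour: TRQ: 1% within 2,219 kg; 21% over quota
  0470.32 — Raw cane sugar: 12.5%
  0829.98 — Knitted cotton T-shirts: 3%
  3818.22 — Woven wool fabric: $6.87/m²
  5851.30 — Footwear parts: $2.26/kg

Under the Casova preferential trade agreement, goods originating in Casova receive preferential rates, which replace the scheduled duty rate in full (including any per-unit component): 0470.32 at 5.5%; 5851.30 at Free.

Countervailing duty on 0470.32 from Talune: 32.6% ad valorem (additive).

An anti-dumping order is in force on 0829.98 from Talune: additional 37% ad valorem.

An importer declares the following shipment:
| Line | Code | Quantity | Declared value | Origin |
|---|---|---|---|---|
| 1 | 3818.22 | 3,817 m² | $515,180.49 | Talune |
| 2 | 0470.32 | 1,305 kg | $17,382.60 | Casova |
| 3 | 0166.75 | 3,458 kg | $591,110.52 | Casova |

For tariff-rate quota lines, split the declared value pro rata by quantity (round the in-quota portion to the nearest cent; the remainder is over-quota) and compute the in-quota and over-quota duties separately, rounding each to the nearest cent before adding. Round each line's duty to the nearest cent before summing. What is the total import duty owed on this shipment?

Line 1 (3818.22, Talune, 3,817 m², $515,180.49):
Base rate for 3818.22 is $6.87/m².
Duty = 3,817 × $6.87 = $26,222.79.
Line 2 (0470.32, Casova, 1,305 kg, $17,382.60):
Base rate for 0470.32 is 12.5%.
Origin Casova qualifies under the Vinova–Casova agreement and 0470.32 is covered: preferential rate 5.5% applies instead.
The additional-duty order on 0470.32 targets Talune, not Casova; it does not apply.
Duty = $17,382.60 × 5.5% = $956.04.
Line 3 (0166.75, Casova, 3,458 kg, $591,110.52):
Code 0166.75 is under a tariff-rate quota (threshold 2,219 kg). In-quota: 2,219 kg at 1%; over-quota: 1,239 kg at 21%.
Pro-rata value split: in-quota = $591,110.52 × 2,219/3,458 = $379,315.86; over-quota = $591,110.52 − $379,315.86 = $211,794.66.
In-quota duty = $379,315.86 × 1% = $3,793.16. Over-quota duty = $211,794.66 × 21% = $44,476.88.
Line duty = $3,793.16 + $44,476.88 = $48,270.04.
Total = $26,222.79 + $956.04 + $48,270.04 = $75,448.87.

$75,448.87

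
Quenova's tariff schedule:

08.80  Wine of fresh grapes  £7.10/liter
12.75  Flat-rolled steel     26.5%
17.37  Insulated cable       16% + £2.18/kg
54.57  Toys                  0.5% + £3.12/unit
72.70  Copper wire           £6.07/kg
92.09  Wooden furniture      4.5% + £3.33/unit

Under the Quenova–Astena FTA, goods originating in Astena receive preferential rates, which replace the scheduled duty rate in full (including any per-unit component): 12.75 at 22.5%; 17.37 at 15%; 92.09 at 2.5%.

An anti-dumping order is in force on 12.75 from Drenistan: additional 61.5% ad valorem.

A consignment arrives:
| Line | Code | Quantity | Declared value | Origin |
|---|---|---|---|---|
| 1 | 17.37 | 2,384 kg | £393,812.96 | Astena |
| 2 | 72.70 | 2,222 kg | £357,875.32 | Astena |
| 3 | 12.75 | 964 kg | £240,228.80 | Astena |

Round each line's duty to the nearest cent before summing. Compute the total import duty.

£126,610.96

Line 1 (17.37, Astena, 2,384 kg, £393,812.96):
Base rate for 17.37 is 16% + £2.18/kg.
Origin Astena qualifies under the Quenova–Astena agreement and 17.37 is covered: preferential rate 15% applies instead.
Duty = £393,812.96 × 15% = £59,071.94.
Line 2 (72.70, Astena, 2,222 kg, £357,875.32):
Base rate for 72.70 is £6.07/kg.
Origin Astena is the FTA partner but 72.70 is not on the preference list; base rate stands.
Duty = 2,222 × £6.07 = £13,487.54.
Line 3 (12.75, Astena, 964 kg, £240,228.80):
Base rate for 12.75 is 26.5%.
Origin Astena qualifies under the Quenova–Astena agreement and 12.75 is covered: preferential rate 22.5% applies instead.
The additional-duty order on 12.75 targets Drenistan, not Astena; it does not apply.
Duty = £240,228.80 × 22.5% = £54,051.48.
Total = £59,071.94 + £13,487.54 + £54,051.48 = £126,610.96.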